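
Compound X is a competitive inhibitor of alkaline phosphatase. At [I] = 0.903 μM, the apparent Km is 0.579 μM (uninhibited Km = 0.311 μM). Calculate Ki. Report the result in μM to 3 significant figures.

1.05 μM

Competitive: Km,app = α·Km with α = 1 + [I]/Ki.
α = Km,app/Km = 0.579/0.311 = 1.862.
Since α = 1 + [I]/Ki, [I]/Ki = 1.862 − 1 = 0.8617 and Ki = 0.903/0.8617 = 1.05 μM.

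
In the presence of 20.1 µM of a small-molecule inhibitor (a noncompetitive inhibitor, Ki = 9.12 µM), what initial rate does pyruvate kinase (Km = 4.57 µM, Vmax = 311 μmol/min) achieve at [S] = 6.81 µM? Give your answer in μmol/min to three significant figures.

58.1 μmol/min

α = 1 + [I]/Ki = 1 + 20.1/9.12 = 3.204.
For a noncompetitive inhibitor, Vmax is reduced to Vmax/α while Km is unchanged: Km,app = 4.57 µM, Vmax,app = 97.1 μmol/min.
v = Vmax,app·[S]/(Km,app + [S]) = 97.1 × 6.81/(4.57 + 6.81) = 58.1 μmol/min.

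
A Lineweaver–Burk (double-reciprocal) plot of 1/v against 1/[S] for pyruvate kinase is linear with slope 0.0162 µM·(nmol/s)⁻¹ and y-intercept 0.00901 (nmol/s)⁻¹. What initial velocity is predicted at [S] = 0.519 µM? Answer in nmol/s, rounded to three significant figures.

24.9 nmol/s

The y-intercept is 1/Vmax, so Vmax = 1/0.00901 = 111 nmol/s.
The slope is Km/Vmax, so Km = 0.0162 × 111 = 1.80 µM.
Then v = 111 × 0.519/(1.80 + 0.519) = 24.9 nmol/s.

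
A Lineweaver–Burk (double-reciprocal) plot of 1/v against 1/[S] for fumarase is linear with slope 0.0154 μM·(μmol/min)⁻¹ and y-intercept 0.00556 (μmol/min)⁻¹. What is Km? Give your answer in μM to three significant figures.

y-intercept = 1/Vmax ⇒ Vmax = 180 μmol/min; slope = Km/Vmax ⇒ Km = slope × Vmax.
Km = 0.0154 × 180 = 2.77 μM.

2.77 μM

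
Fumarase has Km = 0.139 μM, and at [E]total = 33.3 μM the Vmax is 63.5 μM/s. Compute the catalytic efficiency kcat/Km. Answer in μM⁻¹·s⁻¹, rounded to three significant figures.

kcat = Vmax/[E]total = 63.5/33.3 = 1.91 s⁻¹.
kcat/Km = 1.91/0.139 = 13.7 μM⁻¹·s⁻¹.

13.7 μM⁻¹·s⁻¹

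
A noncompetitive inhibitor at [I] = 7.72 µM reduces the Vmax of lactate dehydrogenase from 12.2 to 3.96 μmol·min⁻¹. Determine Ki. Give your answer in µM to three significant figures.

3.71 µM

Noncompetitive: Vmax,app = Vmax/α with α = 1 + [I]/Ki.
α = Vmax/Vmax,app = 12.2/3.96 = 3.081.
Since α = 1 + [I]/Ki, [I]/Ki = 3.081 − 1 = 2.081 and Ki = 7.72/2.081 = 3.71 µM.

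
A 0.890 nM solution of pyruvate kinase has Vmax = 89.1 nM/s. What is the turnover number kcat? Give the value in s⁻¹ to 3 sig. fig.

kcat = Vmax/[E]total = 89.1 nM/s / 0.890 nM = 100 s⁻¹.

100 s⁻¹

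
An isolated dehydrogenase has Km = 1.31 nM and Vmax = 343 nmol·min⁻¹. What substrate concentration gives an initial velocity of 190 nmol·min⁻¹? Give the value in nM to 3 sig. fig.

1.63 nM

Rearranging v = Vmax[S]/(Km+[S]) gives [S] = Km·v/(Vmax − v).
[S] = 1.31 × 190 / (343 − 190) = 248.9/153.0 = 1.63 nM.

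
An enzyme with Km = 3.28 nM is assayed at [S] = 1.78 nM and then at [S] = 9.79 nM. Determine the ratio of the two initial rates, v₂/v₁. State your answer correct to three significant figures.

The fractional saturations are [S]/(Km+[S]) = 1.78/5.060 = 0.3518 and 9.79/13.07 = 0.7490.
v₂/v₁ is just their ratio: 0.7490/0.3518 = 2.13.

2.13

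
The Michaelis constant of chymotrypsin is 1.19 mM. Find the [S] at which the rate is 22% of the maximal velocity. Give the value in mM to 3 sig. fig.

0.336 mM

v/Vmax = [S]/(Km+[S]) = 0.22, so [S] = Km·0.22/(1 − 0.22) = 1.19 × 0.2821.
[S] = 0.336 mM.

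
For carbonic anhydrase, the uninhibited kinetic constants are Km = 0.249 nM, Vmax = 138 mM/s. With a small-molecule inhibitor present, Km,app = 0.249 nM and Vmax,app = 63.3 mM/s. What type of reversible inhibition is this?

Vmax decreases (138 → 63.3 mM/s) while Km is unchanged — pure noncompetitive inhibition.

noncompetitive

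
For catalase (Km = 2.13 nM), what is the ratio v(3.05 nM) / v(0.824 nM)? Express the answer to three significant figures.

The fractional saturations are [S]/(Km+[S]) = 0.824/2.954 = 0.2789 and 3.05/5.180 = 0.5888.
v₂/v₁ is just their ratio: 0.5888/0.2789 = 2.11.

2.11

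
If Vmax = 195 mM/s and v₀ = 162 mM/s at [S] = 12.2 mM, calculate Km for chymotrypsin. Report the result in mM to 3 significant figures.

From v = Vmax[S]/(Km+[S]), Km = [S](Vmax − v)/v.
Km = 12.2 × (195 − 162) / 162 = 402.6/162 = 2.49 mM.

2.49 mM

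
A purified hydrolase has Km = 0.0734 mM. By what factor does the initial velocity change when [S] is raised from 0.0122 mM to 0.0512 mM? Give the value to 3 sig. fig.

2.88

Since Vmax cancels, v₂/v₁ = [S]₂(Km+[S]₁) / [S]₁(Km+[S]₂).
= 0.0512×(0.0734+0.0122) / (0.0122×(0.0734+0.0512)) = 0.004383/0.001520 = 2.88.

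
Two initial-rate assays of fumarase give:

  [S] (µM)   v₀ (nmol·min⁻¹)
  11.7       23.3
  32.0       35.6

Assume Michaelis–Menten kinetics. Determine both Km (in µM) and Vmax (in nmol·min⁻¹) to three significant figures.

In reciprocal form, 1/v = (Km/Vmax)·(1/[S]) + 1/Vmax. The two points give (1/[S], 1/v) = (0.08547, 0.04292) and (0.03125, 0.02809).
Slope = (0.04292 − 0.02809)/(0.08547 − 0.03125) = 0.2735; intercept = 0.04292 − 0.2735×0.08547 = 0.01954.
Vmax = 1/intercept = 51.2 nmol·min⁻¹; Km = slope × Vmax = 0.2735 × 51.2 = 14.0 µM.

Km = 14.0 µM; Vmax = 51.2 nmol·min⁻¹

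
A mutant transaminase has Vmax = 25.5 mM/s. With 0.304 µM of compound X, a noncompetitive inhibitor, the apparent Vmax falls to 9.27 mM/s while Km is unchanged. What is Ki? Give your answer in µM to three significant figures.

0.174 µM

Noncompetitive: Vmax,app = Vmax/α with α = 1 + [I]/Ki.
α = Vmax/Vmax,app = 25.5/9.27 = 2.751.
Since α = 1 + [I]/Ki, [I]/Ki = 2.751 − 1 = 1.751 and Ki = 0.304/1.751 = 0.174 µM.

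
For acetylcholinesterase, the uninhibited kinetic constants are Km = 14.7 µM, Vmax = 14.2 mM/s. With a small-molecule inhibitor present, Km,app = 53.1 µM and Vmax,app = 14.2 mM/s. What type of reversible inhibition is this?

competitive

Km increases (14.7 → 53.1 µM) while Vmax is unchanged — the hallmark of competitive inhibition.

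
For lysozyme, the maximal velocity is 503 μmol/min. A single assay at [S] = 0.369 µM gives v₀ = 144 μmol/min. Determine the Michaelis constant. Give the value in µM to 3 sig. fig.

From v = Vmax[S]/(Km+[S]), Km = [S](Vmax − v)/v.
Km = 0.369 × (503 − 144) / 144 = 132.5/144 = 0.920 µM.

0.920 µM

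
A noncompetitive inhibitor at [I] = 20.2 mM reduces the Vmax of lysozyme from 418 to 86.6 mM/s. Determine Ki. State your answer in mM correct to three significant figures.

5.28 mM

Noncompetitive: Vmax,app = Vmax/α with α = 1 + [I]/Ki.
α = Vmax/Vmax,app = 418/86.6 = 4.827.
Since α = 1 + [I]/Ki, [I]/Ki = 4.827 − 1 = 3.827 and Ki = 20.2/3.827 = 5.28 mM.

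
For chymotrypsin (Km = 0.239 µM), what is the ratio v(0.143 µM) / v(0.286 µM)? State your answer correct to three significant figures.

0.687

Since Vmax cancels, v₂/v₁ = [S]₂(Km+[S]₁) / [S]₁(Km+[S]₂).
= 0.143×(0.239+0.286) / (0.286×(0.239+0.143)) = 0.07507/0.1093 = 0.687.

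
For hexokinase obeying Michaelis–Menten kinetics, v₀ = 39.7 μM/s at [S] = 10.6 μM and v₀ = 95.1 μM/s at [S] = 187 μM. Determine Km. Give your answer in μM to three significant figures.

From v = Vmax[S]/(Km+[S]), each point gives Vmax = v(Km+[S])/[S].
Equating: 39.7(Km+10.6)/10.6 = 95.1(Km+187)/187.
3.745·Km + 39.7 = 0.5086·Km + 95.1, so (3.745 − 0.5086)·Km = 95.1 − 39.7.
Km = 55.40/3.237 = 17.1 μM; then Vmax = 39.7(17.1+10.6)/10.6 = 104 μM/s.

17.1 μM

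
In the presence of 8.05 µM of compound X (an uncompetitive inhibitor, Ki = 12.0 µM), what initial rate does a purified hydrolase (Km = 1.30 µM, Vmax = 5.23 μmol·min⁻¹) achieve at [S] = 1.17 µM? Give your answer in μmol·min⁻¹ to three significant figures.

1.88 μmol·min⁻¹

With α = 1 + [I]/Ki = 1 + 8.05/12.0 = 1.671, the uncompetitive rate law is v = (Vmax/α)·[S] / (Km/α + [S]).
v = (5.23/1.671)×1.17 / (1.30/1.671 + 1.17) = 3.662/1.948 = 1.88 μmol·min⁻¹.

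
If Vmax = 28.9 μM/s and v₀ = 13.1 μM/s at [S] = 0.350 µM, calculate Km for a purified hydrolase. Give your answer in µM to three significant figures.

0.422 µM

From v = Vmax[S]/(Km+[S]), Km = [S](Vmax − v)/v.
Km = 0.350 × (28.9 − 13.1) / 13.1 = 5.530/13.1 = 0.422 µM.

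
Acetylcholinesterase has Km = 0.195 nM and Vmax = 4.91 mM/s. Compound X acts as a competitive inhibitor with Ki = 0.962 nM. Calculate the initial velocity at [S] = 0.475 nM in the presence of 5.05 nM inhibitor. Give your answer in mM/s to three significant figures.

1.38 mM/s

α = 1 + [I]/Ki = 1 + 5.05/0.962 = 6.249.
For a competitive inhibitor, Vmax is unchanged and the apparent Km becomes α·Km: Km,app = 1.22 nM, Vmax,app = 4.91 mM/s.
v = Vmax,app·[S]/(Km,app + [S]) = 4.91 × 0.475/(1.22 + 0.475) = 1.38 mM/s.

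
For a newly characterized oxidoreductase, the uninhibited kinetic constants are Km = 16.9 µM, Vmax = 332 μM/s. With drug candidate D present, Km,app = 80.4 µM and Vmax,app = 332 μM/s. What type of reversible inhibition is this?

competitive

Km increases (16.9 → 80.4 µM) while Vmax is unchanged — the hallmark of competitive inhibition.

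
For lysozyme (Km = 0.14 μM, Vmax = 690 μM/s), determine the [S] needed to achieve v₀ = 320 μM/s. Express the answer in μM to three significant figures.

0.121 μM

The required fractional saturation is v/Vmax = 320/690 = 0.4638.
Then [S]/(Km+[S]) = 0.4638 ⇒ [S] = 0.14 × 0.4638/(1 − 0.4638) = 0.121 μM.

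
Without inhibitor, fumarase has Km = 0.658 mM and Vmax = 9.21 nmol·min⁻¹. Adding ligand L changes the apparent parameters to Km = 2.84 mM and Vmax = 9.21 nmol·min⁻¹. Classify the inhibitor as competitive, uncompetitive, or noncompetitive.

Km increases (0.658 → 2.84 mM) while Vmax is unchanged — the hallmark of competitive inhibition.

competitive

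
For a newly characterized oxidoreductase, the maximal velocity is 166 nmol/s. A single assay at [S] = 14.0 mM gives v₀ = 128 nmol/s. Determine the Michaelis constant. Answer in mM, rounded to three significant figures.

4.16 mM

From v = Vmax[S]/(Km+[S]), Km = [S](Vmax − v)/v.
Km = 14.0 × (166 − 128) / 128 = 532.0/128 = 4.16 mM.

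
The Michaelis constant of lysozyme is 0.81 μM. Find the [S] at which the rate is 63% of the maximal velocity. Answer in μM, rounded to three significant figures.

1.38 μM

v/Vmax = [S]/(Km+[S]) = 0.63, so [S] = Km·0.63/(1 − 0.63) = 0.81 × 1.703.
[S] = 1.38 μM.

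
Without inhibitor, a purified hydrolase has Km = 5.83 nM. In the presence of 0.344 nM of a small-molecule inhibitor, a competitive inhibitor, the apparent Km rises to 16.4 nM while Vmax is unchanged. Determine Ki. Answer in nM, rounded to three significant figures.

Competitive: Km,app = α·Km with α = 1 + [I]/Ki.
α = Km,app/Km = 16.4/5.83 = 2.813.
Since α = 1 + [I]/Ki, [I]/Ki = 2.813 − 1 = 1.813 and Ki = 0.344/1.813 = 0.190 nM.

0.190 nM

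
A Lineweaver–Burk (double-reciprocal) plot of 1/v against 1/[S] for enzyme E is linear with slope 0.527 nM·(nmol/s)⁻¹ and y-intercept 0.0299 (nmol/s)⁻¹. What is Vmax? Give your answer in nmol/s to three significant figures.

33.4 nmol/s

The y-intercept of a Lineweaver–Burk plot equals 1/Vmax, so Vmax = 1/0.0299 = 33.4 nmol/s.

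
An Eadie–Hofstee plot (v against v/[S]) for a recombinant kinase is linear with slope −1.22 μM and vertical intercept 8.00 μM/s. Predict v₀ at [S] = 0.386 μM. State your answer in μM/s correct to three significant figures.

In the Eadie–Hofstee form v = Vmax − Km·(v/[S]), the slope is −Km and the intercept is Vmax, so Km = 1.22 μM and Vmax = 8.00 μM/s.
v = 8.00 × 0.386/(1.22 + 0.386) = 1.92 μM/s.

1.92 μM/s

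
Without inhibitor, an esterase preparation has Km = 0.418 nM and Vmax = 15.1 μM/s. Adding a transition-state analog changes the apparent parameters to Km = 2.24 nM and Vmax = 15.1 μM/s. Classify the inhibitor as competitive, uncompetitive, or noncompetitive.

Km increases (0.418 → 2.24 nM) while Vmax is unchanged — the hallmark of competitive inhibition.

competitive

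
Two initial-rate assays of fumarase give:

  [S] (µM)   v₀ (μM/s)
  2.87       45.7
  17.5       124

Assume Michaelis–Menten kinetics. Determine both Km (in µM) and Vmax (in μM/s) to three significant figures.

From v = Vmax[S]/(Km+[S]), each point gives Vmax = v(Km+[S])/[S].
Equating: 45.7(Km+2.87)/2.87 = 124(Km+17.5)/17.5.
15.92·Km + 45.7 = 7.086·Km + 124, so (15.92 − 7.086)·Km = 124 − 45.7.
Km = 78.30/8.838 = 8.86 µM; then Vmax = 45.7(8.86+2.87)/2.87 = 187 μM/s.

Km = 8.86 µM; Vmax = 187 μM/s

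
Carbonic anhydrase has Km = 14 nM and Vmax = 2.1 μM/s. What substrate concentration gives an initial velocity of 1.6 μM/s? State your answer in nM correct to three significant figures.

44.8 nM

Rearranging v = Vmax[S]/(Km+[S]) gives [S] = Km·v/(Vmax − v).
[S] = 14 × 1.6 / (2.1 − 1.6) = 22.40/0.5000 = 44.8 nM.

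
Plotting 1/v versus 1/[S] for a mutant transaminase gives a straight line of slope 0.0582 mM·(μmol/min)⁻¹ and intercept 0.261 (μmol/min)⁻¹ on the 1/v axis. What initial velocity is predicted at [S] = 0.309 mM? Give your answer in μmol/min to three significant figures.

The y-intercept is 1/Vmax, so Vmax = 1/0.261 = 3.83 μmol/min.
The slope is Km/Vmax, so Km = 0.0582 × 3.83 = 0.223 mM.
Then v = 3.83 × 0.309/(0.223 + 0.309) = 2.23 μmol/min.

2.23 μmol/min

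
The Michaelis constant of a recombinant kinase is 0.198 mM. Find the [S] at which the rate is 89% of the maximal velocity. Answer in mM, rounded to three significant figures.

v/Vmax = [S]/(Km+[S]) = 0.89, so [S] = Km·0.89/(1 − 0.89) = 0.198 × 8.091.
[S] = 1.60 mM.

1.60 mM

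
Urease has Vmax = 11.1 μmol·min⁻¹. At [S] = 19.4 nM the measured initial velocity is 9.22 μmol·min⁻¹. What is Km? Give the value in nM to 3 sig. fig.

3.96 nM

v/Vmax = 9.22/11.1 = 0.8306 = [S]/(Km+[S]).
So Km + [S] = [S]/0.8306 = 23.36 nM, giving Km = 23.36 − 19.4 = 3.96 nM.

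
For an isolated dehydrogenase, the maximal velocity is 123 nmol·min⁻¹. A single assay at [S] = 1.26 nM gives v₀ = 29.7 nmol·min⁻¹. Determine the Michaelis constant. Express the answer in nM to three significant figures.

3.96 nM

v/Vmax = 29.7/123 = 0.2415 = [S]/(Km+[S]).
So Km + [S] = [S]/0.2415 = 5.218 nM, giving Km = 5.218 − 1.26 = 3.96 nM.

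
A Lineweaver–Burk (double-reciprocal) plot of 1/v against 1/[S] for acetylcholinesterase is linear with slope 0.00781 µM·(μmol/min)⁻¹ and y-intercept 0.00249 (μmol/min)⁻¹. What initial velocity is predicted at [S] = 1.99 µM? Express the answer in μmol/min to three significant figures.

156 μmol/min

The y-intercept is 1/Vmax, so Vmax = 1/0.00249 = 402 μmol/min.
The slope is Km/Vmax, so Km = 0.00781 × 402 = 3.14 µM.
Then v = 402 × 1.99/(3.14 + 1.99) = 156 μmol/min.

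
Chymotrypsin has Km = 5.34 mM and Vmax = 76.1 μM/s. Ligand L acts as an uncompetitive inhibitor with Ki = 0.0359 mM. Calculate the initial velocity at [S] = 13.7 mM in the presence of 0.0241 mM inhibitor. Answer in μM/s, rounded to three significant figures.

α = 1 + [I]/Ki = 1 + 0.0241/0.0359 = 1.671.
For an uncompetitive inhibitor, both parameters are divided by α, giving Vmax/α and Km/α: Km,app = 3.20 mM, Vmax,app = 45.5 μM/s.
v = Vmax,app·[S]/(Km,app + [S]) = 45.5 × 13.7/(3.20 + 13.7) = 36.9 μM/s.

36.9 μM/s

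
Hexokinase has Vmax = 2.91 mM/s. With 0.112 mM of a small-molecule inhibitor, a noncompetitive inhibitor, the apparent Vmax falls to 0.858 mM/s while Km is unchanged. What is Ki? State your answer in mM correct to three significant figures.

0.0468 mM

Noncompetitive: Vmax,app = Vmax/α with α = 1 + [I]/Ki.
α = Vmax/Vmax,app = 2.91/0.858 = 3.392.
Since α = 1 + [I]/Ki, [I]/Ki = 3.392 − 1 = 2.392 and Ki = 0.112/2.392 = 0.0468 mM.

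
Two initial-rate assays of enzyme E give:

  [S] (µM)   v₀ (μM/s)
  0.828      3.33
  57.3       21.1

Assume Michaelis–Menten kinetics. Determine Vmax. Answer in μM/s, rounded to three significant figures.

In reciprocal form, 1/v = (Km/Vmax)·(1/[S]) + 1/Vmax. The two points give (1/[S], 1/v) = (1.208, 0.3003) and (0.01745, 0.04739).
Slope = (0.3003 − 0.04739)/(1.208 − 0.01745) = 0.2125; intercept = 0.3003 − 0.2125×1.208 = 0.04369.
Vmax = 1/intercept = 22.9 μM/s; Km = slope × Vmax = 0.2125 × 22.9 = 4.86 µM.

22.9 μM/s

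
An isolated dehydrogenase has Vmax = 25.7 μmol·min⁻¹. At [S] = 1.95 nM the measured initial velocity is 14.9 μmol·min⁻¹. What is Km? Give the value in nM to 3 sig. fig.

1.41 nM

From v = Vmax[S]/(Km+[S]), Km = [S](Vmax − v)/v.
Km = 1.95 × (25.7 − 14.9) / 14.9 = 21.06/14.9 = 1.41 nM.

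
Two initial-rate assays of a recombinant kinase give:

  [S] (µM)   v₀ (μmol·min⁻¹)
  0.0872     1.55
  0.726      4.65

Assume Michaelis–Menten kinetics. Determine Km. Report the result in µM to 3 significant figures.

From v = Vmax[S]/(Km+[S]), each point gives Vmax = v(Km+[S])/[S].
Equating: 1.55(Km+0.0872)/0.0872 = 4.65(Km+0.726)/0.726.
17.78·Km + 1.55 = 6.405·Km + 4.65, so (17.78 − 6.405)·Km = 4.65 − 1.55.
Km = 3.100/11.37 = 0.273 µM; then Vmax = 1.55(0.273+0.0872)/0.0872 = 6.40 μmol·min⁻¹.

0.273 µM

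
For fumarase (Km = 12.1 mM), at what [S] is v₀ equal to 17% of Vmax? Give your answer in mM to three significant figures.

v/Vmax = [S]/(Km+[S]) = 0.17, so [S] = Km·0.17/(1 − 0.17) = 12.1 × 0.2048.
[S] = 2.48 mM.

2.48 mM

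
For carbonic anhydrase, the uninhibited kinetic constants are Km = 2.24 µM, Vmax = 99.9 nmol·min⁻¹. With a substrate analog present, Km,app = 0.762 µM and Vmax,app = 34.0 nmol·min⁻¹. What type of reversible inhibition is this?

Both Km and Vmax decrease by the same factor (~2.94-fold) — characteristic of uncompetitive inhibition.

uncompetitive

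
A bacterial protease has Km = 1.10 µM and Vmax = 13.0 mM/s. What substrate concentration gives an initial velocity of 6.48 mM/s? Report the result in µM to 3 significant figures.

Rearranging v = Vmax[S]/(Km+[S]) gives [S] = Km·v/(Vmax − v).
[S] = 1.10 × 6.48 / (13.0 − 6.48) = 7.128/6.520 = 1.09 µM.

1.09 µM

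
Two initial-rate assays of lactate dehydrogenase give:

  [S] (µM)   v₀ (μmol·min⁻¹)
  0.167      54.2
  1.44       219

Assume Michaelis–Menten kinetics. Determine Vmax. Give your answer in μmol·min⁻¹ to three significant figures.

From v = Vmax[S]/(Km+[S]), each point gives Vmax = v(Km+[S])/[S].
Equating: 54.2(Km+0.167)/0.167 = 219(Km+1.44)/1.44.
324.6·Km + 54.2 = 152.1·Km + 219, so (324.6 − 152.1)·Km = 219 − 54.2.
Km = 164.8/172.5 = 0.956 µM; then Vmax = 54.2(0.956+0.167)/0.167 = 364 μmol·min⁻¹.

364 μmol·min⁻¹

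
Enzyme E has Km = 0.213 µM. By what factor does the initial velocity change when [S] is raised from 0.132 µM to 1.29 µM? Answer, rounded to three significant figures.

The fractional saturations are [S]/(Km+[S]) = 0.132/0.3450 = 0.3826 and 1.29/1.503 = 0.8583.
v₂/v₁ is just their ratio: 0.8583/0.3826 = 2.24.

2.24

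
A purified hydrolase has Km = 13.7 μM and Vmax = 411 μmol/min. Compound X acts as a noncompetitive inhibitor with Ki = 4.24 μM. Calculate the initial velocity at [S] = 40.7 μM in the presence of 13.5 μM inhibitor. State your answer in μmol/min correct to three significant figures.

With α = 1 + [I]/Ki = 1 + 13.5/4.24 = 4.184, the noncompetitive rate law is v = (Vmax/α)·[S] / (Km + [S]).
v = (411/4.184)×40.7 / (13.7 + 40.7) = 3998/54.40 = 73.5 μmol/min.

73.5 μmol/min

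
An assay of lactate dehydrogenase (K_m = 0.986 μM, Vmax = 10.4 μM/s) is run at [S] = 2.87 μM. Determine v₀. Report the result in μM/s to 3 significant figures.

7.74 μM/s

v = Vmax·[S]/(Km + [S]) = 10.4 × 2.87 / (0.986 + 2.87)
  = 29.85 / 3.856 = 7.74 μM/s.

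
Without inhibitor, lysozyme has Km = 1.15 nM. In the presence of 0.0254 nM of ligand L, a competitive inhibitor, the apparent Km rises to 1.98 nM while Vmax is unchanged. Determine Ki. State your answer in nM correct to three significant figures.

Competitive: Km,app = α·Km with α = 1 + [I]/Ki.
α = Km,app/Km = 1.98/1.15 = 1.722.
Since α = 1 + [I]/Ki, [I]/Ki = 1.722 − 1 = 0.7217 and Ki = 0.0254/0.7217 = 0.0352 nM.

0.0352 nM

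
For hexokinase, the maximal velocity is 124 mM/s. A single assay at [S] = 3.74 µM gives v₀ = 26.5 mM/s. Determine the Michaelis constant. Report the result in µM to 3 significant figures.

13.8 µM

From v = Vmax[S]/(Km+[S]), Km = [S](Vmax − v)/v.
Km = 3.74 × (124 − 26.5) / 26.5 = 364.7/26.5 = 13.8 µM.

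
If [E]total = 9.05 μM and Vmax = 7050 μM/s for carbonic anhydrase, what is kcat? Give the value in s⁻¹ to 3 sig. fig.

779 s⁻¹

kcat = Vmax/[E]total = 7050 μM/s / 9.05 μM = 779 s⁻¹.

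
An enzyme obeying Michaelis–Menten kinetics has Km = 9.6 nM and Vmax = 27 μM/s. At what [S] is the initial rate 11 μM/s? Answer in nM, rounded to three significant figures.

The required fractional saturation is v/Vmax = 11/27 = 0.4074.
Then [S]/(Km+[S]) = 0.4074 ⇒ [S] = 9.6 × 0.4074/(1 − 0.4074) = 6.60 nM.

6.60 nM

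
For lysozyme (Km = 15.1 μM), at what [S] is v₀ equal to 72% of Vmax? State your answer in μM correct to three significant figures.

38.8 μM

v/Vmax = [S]/(Km+[S]) = 0.72, so [S] = Km·0.72/(1 − 0.72) = 15.1 × 2.571.
[S] = 38.8 μM.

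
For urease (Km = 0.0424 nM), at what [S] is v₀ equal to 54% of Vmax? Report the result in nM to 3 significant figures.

v/Vmax = [S]/(Km+[S]) = 0.54, so [S] = Km·0.54/(1 − 0.54) = 0.0424 × 1.174.
[S] = 0.0498 nM.

0.0498 nM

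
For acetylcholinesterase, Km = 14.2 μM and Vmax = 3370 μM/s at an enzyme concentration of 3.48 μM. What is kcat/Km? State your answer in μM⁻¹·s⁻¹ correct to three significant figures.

kcat = Vmax/[E]total = 3370/3.48 = 968 s⁻¹.
kcat/Km = 968/14.2 = 68.2 μM⁻¹·s⁻¹.

68.2 μM⁻¹·s⁻¹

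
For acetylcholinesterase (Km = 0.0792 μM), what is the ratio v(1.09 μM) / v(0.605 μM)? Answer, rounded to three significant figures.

The fractional saturations are [S]/(Km+[S]) = 0.605/0.6842 = 0.8842 and 1.09/1.169 = 0.9323.
v₂/v₁ is just their ratio: 0.9323/0.8842 = 1.05.

1.05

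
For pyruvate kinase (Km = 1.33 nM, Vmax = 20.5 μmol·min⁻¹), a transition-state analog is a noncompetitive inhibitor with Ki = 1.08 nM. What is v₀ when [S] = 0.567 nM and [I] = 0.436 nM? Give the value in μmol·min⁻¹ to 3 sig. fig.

α = 1 + [I]/Ki = 1 + 0.436/1.08 = 1.404.
For a noncompetitive inhibitor, Vmax is reduced to Vmax/α while Km is unchanged: Km,app = 1.33 nM, Vmax,app = 14.6 μmol·min⁻¹.
v = Vmax,app·[S]/(Km,app + [S]) = 14.6 × 0.567/(1.33 + 0.567) = 4.37 μmol·min⁻¹.

4.37 μmol·min⁻¹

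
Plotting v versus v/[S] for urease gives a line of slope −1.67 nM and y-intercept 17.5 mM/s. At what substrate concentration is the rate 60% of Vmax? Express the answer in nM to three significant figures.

The Eadie–Hofstee slope gives Km = 1.67 nM (slope = −Km).
v/Vmax = [S]/(Km+[S]) = 0.6 ⇒ [S] = Km·0.6/(1−0.6) = 1.67 × 1.500 = 2.50 nM.

2.50 nM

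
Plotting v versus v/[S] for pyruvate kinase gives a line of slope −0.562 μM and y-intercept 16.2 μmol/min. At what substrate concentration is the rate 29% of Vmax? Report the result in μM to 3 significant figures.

0.230 μM

The Eadie–Hofstee slope gives Km = 0.562 μM (slope = −Km).
v/Vmax = [S]/(Km+[S]) = 0.29 ⇒ [S] = Km·0.29/(1−0.29) = 0.562 × 0.4085 = 0.230 μM.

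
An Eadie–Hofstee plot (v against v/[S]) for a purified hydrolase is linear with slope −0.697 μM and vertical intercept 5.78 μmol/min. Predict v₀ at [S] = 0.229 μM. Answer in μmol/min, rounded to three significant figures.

In the Eadie–Hofstee form v = Vmax − Km·(v/[S]), the slope is −Km and the intercept is Vmax, so Km = 0.697 μM and Vmax = 5.78 μmol/min.
v = 5.78 × 0.229/(0.697 + 0.229) = 1.43 μmol/min.

1.43 μmol/min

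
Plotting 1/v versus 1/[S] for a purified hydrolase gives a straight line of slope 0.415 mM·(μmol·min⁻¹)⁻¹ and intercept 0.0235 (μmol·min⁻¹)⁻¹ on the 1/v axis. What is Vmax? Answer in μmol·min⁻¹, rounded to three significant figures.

42.6 μmol·min⁻¹

The y-intercept of a Lineweaver–Burk plot equals 1/Vmax, so Vmax = 1/0.0235 = 42.6 μmol·min⁻¹.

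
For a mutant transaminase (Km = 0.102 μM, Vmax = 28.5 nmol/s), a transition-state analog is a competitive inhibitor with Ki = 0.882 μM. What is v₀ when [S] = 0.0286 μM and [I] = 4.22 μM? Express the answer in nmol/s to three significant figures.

1.32 nmol/s

α = 1 + [I]/Ki = 1 + 4.22/0.882 = 5.785.
For a competitive inhibitor, Vmax is unchanged and the apparent Km becomes α·Km: Km,app = 0.590 μM, Vmax,app = 28.5 nmol/s.
v = Vmax,app·[S]/(Km,app + [S]) = 28.5 × 0.0286/(0.590 + 0.0286) = 1.32 nmol/s.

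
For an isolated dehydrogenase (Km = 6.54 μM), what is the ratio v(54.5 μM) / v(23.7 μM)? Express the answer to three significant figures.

1.14

Since Vmax cancels, v₂/v₁ = [S]₂(Km+[S]₁) / [S]₁(Km+[S]₂).
= 54.5×(6.54+23.7) / (23.7×(6.54+54.5)) = 1648/1447 = 1.14.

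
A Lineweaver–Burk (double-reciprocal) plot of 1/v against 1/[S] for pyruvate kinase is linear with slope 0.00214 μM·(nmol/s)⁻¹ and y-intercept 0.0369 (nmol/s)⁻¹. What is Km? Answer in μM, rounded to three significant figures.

0.0580 μM

y-intercept = 1/Vmax ⇒ Vmax = 27.1 nmol/s; slope = Km/Vmax ⇒ Km = slope × Vmax.
Km = 0.00214 × 27.1 = 0.0580 μM.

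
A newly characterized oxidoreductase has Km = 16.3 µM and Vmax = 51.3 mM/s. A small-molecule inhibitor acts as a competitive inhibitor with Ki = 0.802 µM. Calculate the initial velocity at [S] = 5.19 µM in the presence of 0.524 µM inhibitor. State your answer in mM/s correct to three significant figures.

With α = 1 + [I]/Ki = 1 + 0.524/0.802 = 1.653, the competitive rate law is v = Vmax[S] / (αKm + [S]).
v = 51.3×5.19 / (1.653×16.3 + 5.19) = 266.2/32.14 = 8.28 mM/s.

8.28 mM/s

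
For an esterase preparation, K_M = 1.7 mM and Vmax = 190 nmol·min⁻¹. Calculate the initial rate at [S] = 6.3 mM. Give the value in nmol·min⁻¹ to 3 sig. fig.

[S]/(Km+[S]) = 6.3/8.000 = 0.7875, the fractional saturation.
v = 0.7875 × Vmax = 0.7875 × 190 = 150 nmol·min⁻¹.

150 nmol·min⁻¹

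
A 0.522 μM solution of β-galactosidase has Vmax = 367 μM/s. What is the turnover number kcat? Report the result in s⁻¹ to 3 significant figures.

703 s⁻¹

kcat = Vmax/[E]total = 367 μM/s / 0.522 μM = 703 s⁻¹.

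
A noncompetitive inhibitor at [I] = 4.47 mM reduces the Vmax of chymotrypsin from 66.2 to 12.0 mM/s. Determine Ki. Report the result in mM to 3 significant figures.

0.990 mM

Noncompetitive: Vmax,app = Vmax/α with α = 1 + [I]/Ki.
α = Vmax/Vmax,app = 66.2/12.0 = 5.517.
Since α = 1 + [I]/Ki, [I]/Ki = 5.517 − 1 = 4.517 and Ki = 4.47/4.517 = 0.990 mM.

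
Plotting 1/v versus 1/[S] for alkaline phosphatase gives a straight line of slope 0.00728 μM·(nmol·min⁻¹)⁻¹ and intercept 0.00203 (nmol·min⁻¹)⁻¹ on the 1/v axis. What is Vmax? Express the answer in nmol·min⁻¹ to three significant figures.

The y-intercept of a Lineweaver–Burk plot equals 1/Vmax, so Vmax = 1/0.00203 = 493 nmol·min⁻¹.

493 nmol·min⁻¹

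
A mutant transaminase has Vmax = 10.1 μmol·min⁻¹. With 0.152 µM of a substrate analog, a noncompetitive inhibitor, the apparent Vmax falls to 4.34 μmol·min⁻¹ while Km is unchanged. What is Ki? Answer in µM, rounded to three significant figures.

Noncompetitive: Vmax,app = Vmax/α with α = 1 + [I]/Ki.
α = Vmax/Vmax,app = 10.1/4.34 = 2.327.
Ki = [I]/(α − 1) = 0.152/1.327 = 0.115 µM.

0.115 µM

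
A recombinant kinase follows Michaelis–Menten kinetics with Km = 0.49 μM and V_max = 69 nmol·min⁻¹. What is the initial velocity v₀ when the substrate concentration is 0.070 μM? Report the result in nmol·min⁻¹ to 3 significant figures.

8.62 nmol·min⁻¹

v = Vmax·[S]/(Km + [S]) = 69 × 0.070 / (0.49 + 0.070)
  = 4.830 / 0.5600 = 8.62 nmol·min⁻¹.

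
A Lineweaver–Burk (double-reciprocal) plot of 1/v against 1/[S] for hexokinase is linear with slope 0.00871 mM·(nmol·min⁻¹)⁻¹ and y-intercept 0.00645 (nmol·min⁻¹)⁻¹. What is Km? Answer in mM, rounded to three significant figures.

y-intercept = 1/Vmax ⇒ Vmax = 155 nmol·min⁻¹; slope = Km/Vmax ⇒ Km = slope × Vmax.
Km = 0.00871 × 155 = 1.35 mM.

1.35 mM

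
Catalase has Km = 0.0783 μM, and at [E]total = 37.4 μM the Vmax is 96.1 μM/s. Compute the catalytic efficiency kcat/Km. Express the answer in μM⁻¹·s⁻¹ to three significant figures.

32.8 μM⁻¹·s⁻¹

kcat = Vmax/[E]total = 96.1/37.4 = 2.57 s⁻¹.
kcat/Km = 2.57/0.0783 = 32.8 μM⁻¹·s⁻¹.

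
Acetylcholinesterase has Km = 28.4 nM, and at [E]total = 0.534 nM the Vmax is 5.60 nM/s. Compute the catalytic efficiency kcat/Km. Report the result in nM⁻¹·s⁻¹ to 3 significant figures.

kcat = Vmax/[E]total = 5.60/0.534 = 10.5 s⁻¹.
kcat/Km = 10.5/28.4 = 0.369 nM⁻¹·s⁻¹.

0.369 nM⁻¹·s⁻¹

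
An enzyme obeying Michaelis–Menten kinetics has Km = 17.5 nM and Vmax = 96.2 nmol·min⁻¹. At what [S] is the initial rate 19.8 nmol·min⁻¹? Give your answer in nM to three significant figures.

4.54 nM

The required fractional saturation is v/Vmax = 19.8/96.2 = 0.2058.
Then [S]/(Km+[S]) = 0.2058 ⇒ [S] = 17.5 × 0.2058/(1 − 0.2058) = 4.54 nM.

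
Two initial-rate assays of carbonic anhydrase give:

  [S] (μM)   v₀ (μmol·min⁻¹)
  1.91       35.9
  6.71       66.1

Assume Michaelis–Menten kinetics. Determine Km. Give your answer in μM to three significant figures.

In reciprocal form, 1/v = (Km/Vmax)·(1/[S]) + 1/Vmax. The two points give (1/[S], 1/v) = (0.5236, 0.02786) and (0.1490, 0.01513).
Slope = (0.02786 − 0.01513)/(0.5236 − 0.1490) = 0.03398; intercept = 0.02786 − 0.03398×0.5236 = 0.01006.
Vmax = 1/intercept = 99.4 μmol·min⁻¹; Km = slope × Vmax = 0.03398 × 99.4 = 3.38 μM.

3.38 μM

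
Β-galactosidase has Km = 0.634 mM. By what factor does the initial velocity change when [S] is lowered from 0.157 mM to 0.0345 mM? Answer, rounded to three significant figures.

0.260

The fractional saturations are [S]/(Km+[S]) = 0.157/0.7910 = 0.1985 and 0.0345/0.6685 = 0.05161.
v₂/v₁ is just their ratio: 0.05161/0.1985 = 0.260.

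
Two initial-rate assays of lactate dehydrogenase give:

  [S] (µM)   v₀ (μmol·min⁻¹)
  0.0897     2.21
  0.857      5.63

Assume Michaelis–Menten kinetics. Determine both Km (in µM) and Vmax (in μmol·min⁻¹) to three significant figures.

From v = Vmax[S]/(Km+[S]), each point gives Vmax = v(Km+[S])/[S].
Equating: 2.21(Km+0.0897)/0.0897 = 5.63(Km+0.857)/0.857.
24.64·Km + 2.21 = 6.569·Km + 5.63, so (24.64 − 6.569)·Km = 5.63 − 2.21.
Km = 3.420/18.07 = 0.189 µM; then Vmax = 2.21(0.189+0.0897)/0.0897 = 6.87 μmol·min⁻¹.

Km = 0.189 µM; Vmax = 6.87 μmol·min⁻¹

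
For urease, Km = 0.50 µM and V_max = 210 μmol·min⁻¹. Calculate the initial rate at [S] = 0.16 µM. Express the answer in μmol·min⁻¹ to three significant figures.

50.9 μmol·min⁻¹

[S]/(Km+[S]) = 0.16/0.6600 = 0.2424, the fractional saturation.
v = 0.2424 × Vmax = 0.2424 × 210 = 50.9 μmol·min⁻¹.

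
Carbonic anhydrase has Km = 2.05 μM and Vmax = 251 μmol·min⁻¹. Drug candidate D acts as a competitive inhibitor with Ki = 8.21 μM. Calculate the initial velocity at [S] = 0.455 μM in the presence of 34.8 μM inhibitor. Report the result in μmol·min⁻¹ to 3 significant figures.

α = 1 + [I]/Ki = 1 + 34.8/8.21 = 5.239.
For a competitive inhibitor, Vmax is unchanged and the apparent Km becomes α·Km: Km,app = 10.7 μM, Vmax,app = 251 μmol·min⁻¹.
v = Vmax,app·[S]/(Km,app + [S]) = 251 × 0.455/(10.7 + 0.455) = 10.2 μmol·min⁻¹.

10.2 μmol·min⁻¹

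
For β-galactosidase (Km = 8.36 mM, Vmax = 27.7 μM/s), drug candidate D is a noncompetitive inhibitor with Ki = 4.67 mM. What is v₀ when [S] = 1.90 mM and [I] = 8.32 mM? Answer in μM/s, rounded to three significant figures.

1.84 μM/s

With α = 1 + [I]/Ki = 1 + 8.32/4.67 = 2.782, the noncompetitive rate law is v = (Vmax/α)·[S] / (Km + [S]).
v = (27.7/2.782)×1.90 / (8.36 + 1.90) = 18.92/10.26 = 1.84 μM/s.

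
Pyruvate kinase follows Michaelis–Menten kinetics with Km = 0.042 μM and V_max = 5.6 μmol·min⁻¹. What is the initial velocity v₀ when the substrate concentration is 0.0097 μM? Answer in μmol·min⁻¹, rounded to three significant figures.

v = Vmax·[S]/(Km + [S]) = 5.6 × 0.0097 / (0.042 + 0.0097)
  = 0.05432 / 0.05170 = 1.05 μmol·min⁻¹.

1.05 μmol·min⁻¹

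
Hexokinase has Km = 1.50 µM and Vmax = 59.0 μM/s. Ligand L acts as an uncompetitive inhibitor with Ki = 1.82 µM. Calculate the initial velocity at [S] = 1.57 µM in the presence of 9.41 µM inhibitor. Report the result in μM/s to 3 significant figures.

8.28 μM/s

α = 1 + [I]/Ki = 1 + 9.41/1.82 = 6.170.
For an uncompetitive inhibitor, both parameters are divided by α, giving Vmax/α and Km/α: Km,app = 0.243 µM, Vmax,app = 9.56 μM/s.
v = Vmax,app·[S]/(Km,app + [S]) = 9.56 × 1.57/(0.243 + 1.57) = 8.28 μM/s.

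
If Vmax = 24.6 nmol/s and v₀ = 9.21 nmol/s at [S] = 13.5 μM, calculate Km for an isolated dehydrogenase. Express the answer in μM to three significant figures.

From v = Vmax[S]/(Km+[S]), Km = [S](Vmax − v)/v.
Km = 13.5 × (24.6 − 9.21) / 9.21 = 207.8/9.21 = 22.6 μM.

22.6 μM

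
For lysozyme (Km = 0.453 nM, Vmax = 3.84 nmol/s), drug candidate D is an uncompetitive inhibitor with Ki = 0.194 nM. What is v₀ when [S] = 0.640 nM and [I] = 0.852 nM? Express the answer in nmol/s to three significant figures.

α = 1 + [I]/Ki = 1 + 0.852/0.194 = 5.392.
For an uncompetitive inhibitor, both parameters are divided by α, giving Vmax/α and Km/α: Km,app = 0.0840 nM, Vmax,app = 0.712 nmol/s.
v = Vmax,app·[S]/(Km,app + [S]) = 0.712 × 0.640/(0.0840 + 0.640) = 0.630 nmol/s.

0.630 nmol/s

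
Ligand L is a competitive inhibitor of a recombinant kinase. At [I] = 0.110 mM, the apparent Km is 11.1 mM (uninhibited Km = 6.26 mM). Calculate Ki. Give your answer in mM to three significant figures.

0.142 mM

Competitive: Km,app = α·Km with α = 1 + [I]/Ki.
α = Km,app/Km = 11.1/6.26 = 1.773.
Since α = 1 + [I]/Ki, [I]/Ki = 1.773 − 1 = 0.7732 and Ki = 0.110/0.7732 = 0.142 mM.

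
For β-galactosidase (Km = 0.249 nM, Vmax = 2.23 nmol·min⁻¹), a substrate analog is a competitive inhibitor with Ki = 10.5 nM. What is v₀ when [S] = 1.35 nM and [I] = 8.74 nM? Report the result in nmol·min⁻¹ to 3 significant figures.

1.67 nmol·min⁻¹

With α = 1 + [I]/Ki = 1 + 8.74/10.5 = 1.832, the competitive rate law is v = Vmax[S] / (αKm + [S]).
v = 2.23×1.35 / (1.832×0.249 + 1.35) = 3.010/1.806 = 1.67 nmol·min⁻¹.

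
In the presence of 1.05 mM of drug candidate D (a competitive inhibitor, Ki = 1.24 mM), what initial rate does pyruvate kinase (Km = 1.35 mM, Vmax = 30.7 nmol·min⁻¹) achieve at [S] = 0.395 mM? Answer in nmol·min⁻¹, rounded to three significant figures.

4.20 nmol·min⁻¹

With α = 1 + [I]/Ki = 1 + 1.05/1.24 = 1.847, the competitive rate law is v = Vmax[S] / (αKm + [S]).
v = 30.7×0.395 / (1.847×1.35 + 0.395) = 12.13/2.888 = 4.20 nmol·min⁻¹.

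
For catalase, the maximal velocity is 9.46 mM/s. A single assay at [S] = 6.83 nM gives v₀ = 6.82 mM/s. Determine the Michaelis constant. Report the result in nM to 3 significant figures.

v/Vmax = 6.82/9.46 = 0.7209 = [S]/(Km+[S]).
So Km + [S] = [S]/0.7209 = 9.474 nM, giving Km = 9.474 − 6.83 = 2.64 nM.

2.64 nM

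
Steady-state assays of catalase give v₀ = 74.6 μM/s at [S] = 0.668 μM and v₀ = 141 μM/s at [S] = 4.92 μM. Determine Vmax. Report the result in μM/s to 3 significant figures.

164 μM/s

In reciprocal form, 1/v = (Km/Vmax)·(1/[S]) + 1/Vmax. The two points give (1/[S], 1/v) = (1.497, 0.01340) and (0.2033, 0.007092).
Slope = (0.01340 − 0.007092)/(1.497 − 0.2033) = 0.004879; intercept = 0.01340 − 0.004879×1.497 = 0.006100.
Vmax = 1/intercept = 164 μM/s; Km = slope × Vmax = 0.004879 × 164 = 0.800 μM.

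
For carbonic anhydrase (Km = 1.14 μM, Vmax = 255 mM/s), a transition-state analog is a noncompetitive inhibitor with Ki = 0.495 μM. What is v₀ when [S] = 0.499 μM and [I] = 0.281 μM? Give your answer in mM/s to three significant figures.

α = 1 + [I]/Ki = 1 + 0.281/0.495 = 1.568.
For a noncompetitive inhibitor, Vmax is reduced to Vmax/α while Km is unchanged: Km,app = 1.14 μM, Vmax,app = 163 mM/s.
v = Vmax,app·[S]/(Km,app + [S]) = 163 × 0.499/(1.14 + 0.499) = 49.5 mM/s.

49.5 mM/s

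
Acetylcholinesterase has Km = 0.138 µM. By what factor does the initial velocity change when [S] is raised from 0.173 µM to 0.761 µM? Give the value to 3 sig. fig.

Since Vmax cancels, v₂/v₁ = [S]₂(Km+[S]₁) / [S]₁(Km+[S]₂).
= 0.761×(0.138+0.173) / (0.173×(0.138+0.761)) = 0.2367/0.1555 = 1.52.

1.52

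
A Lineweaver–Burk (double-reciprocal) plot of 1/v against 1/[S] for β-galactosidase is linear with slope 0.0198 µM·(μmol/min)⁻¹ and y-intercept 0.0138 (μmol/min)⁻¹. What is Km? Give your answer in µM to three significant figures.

y-intercept = 1/Vmax ⇒ Vmax = 72.5 μmol/min; slope = Km/Vmax ⇒ Km = slope × Vmax.
Km = 0.0198 × 72.5 = 1.43 µM.

1.43 µM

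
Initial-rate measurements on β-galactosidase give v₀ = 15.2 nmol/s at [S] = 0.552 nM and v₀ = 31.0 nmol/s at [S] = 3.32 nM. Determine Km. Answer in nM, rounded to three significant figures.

In reciprocal form, 1/v = (Km/Vmax)·(1/[S]) + 1/Vmax. The two points give (1/[S], 1/v) = (1.812, 0.06579) and (0.3012, 0.03226).
Slope = (0.06579 − 0.03226)/(1.812 − 0.3012) = 0.02220; intercept = 0.06579 − 0.02220×1.812 = 0.02557.
Vmax = 1/intercept = 39.1 nmol/s; Km = slope × Vmax = 0.02220 × 39.1 = 0.868 nM.

0.868 nM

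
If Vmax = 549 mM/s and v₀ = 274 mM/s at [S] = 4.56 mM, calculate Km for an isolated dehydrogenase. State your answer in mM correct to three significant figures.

From v = Vmax[S]/(Km+[S]), Km = [S](Vmax − v)/v.
Km = 4.56 × (549 − 274) / 274 = 1254/274 = 4.58 mM.

4.58 mM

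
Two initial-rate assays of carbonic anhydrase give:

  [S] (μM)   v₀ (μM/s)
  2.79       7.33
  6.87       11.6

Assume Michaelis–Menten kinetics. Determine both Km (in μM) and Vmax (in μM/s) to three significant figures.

In reciprocal form, 1/v = (Km/Vmax)·(1/[S]) + 1/Vmax. The two points give (1/[S], 1/v) = (0.3584, 0.1364) and (0.1456, 0.08621).
Slope = (0.1364 − 0.08621)/(0.3584 − 0.1456) = 0.2359; intercept = 0.1364 − 0.2359×0.3584 = 0.05187.
Vmax = 1/intercept = 19.3 μM/s; Km = slope × Vmax = 0.2359 × 19.3 = 4.55 μM.

Km = 4.55 μM; Vmax = 19.3 μM/s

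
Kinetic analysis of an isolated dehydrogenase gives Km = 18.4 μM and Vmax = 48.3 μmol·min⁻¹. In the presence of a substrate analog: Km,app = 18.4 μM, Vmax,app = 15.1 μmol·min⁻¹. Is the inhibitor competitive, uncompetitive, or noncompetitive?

Vmax decreases (48.3 → 15.1 μmol·min⁻¹) while Km is unchanged — pure noncompetitive inhibition.

noncompetitive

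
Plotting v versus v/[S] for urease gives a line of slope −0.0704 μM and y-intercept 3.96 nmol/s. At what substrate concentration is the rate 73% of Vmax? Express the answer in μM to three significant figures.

0.190 μM

The Eadie–Hofstee slope gives Km = 0.0704 μM (slope = −Km).
v/Vmax = [S]/(Km+[S]) = 0.73 ⇒ [S] = Km·0.73/(1−0.73) = 0.0704 × 2.704 = 0.190 μM.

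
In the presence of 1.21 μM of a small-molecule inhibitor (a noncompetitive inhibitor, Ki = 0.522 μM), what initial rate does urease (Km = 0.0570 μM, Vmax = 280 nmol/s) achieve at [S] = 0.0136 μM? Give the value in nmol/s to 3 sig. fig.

16.3 nmol/s

With α = 1 + [I]/Ki = 1 + 1.21/0.522 = 3.318, the noncompetitive rate law is v = (Vmax/α)·[S] / (Km + [S]).
v = (280/3.318)×0.0136 / (0.0570 + 0.0136) = 1.148/0.07060 = 16.3 nmol/s.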